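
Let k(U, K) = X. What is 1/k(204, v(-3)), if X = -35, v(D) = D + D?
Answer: -1/35 ≈ -0.028571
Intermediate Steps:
v(D) = 2*D
k(U, K) = -35
1/k(204, v(-3)) = 1/(-35) = -1/35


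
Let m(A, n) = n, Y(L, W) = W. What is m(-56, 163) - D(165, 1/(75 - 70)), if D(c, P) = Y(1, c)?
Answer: -2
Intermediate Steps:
D(c, P) = c
m(-56, 163) - D(165, 1/(75 - 70)) = 163 - 1*165 = 163 - 165 = -2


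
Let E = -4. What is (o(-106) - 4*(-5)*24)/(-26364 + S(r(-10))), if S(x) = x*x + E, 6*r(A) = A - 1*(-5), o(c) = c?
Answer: -1224/86293 ≈ -0.014184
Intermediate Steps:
r(A) = 5/6 + A/6 (r(A) = (A - 1*(-5))/6 = (A + 5)/6 = (5 + A)/6 = 5/6 + A/6)
S(x) = -4 + x**2 (S(x) = x*x - 4 = x**2 - 4 = -4 + x**2)
(o(-106) - 4*(-5)*24)/(-26364 + S(r(-10))) = (-106 - 4*(-5)*24)/(-26364 + (-4 + (5/6 + (1/6)*(-10))**2)) = (-106 + 20*24)/(-26364 + (-4 + (5/6 - 5/3)**2)) = (-106 + 480)/(-26364 + (-4 + (-5/6)**2)) = 374/(-26364 + (-4 + 25/36)) = 374/(-26364 - 119/36) = 374/(-949223/36) = 374*(-36/949223) = -1224/86293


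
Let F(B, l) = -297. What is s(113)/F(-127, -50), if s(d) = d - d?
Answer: 0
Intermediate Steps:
s(d) = 0
s(113)/F(-127, -50) = 0/(-297) = 0*(-1/297) = 0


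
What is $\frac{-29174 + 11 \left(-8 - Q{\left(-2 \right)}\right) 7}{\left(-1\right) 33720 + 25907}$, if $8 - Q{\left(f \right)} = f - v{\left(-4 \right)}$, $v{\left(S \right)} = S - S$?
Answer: $\frac{30560}{7813} \approx 3.9114$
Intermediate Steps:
$v{\left(S \right)} = 0$
$Q{\left(f \right)} = 8 - f$ ($Q{\left(f \right)} = 8 - \left(f - 0\right) = 8 - \left(f + 0\right) = 8 - f$)
$\frac{-29174 + 11 \left(-8 - Q{\left(-2 \right)}\right) 7}{\left(-1\right) 33720 + 25907} = \frac{-29174 + 11 \left(-8 - \left(8 - -2\right)\right) 7}{\left(-1\right) 33720 + 25907} = \frac{-29174 + 11 \left(-8 - \left(8 + 2\right)\right) 7}{-33720 + 25907} = \frac{-29174 + 11 \left(-8 - 10\right) 7}{-7813} = \left(-29174 + 11 \left(-8 - 10\right) 7\right) \left(- \frac{1}{7813}\right) = \left(-29174 + 11 \left(-18\right) 7\right) \left(- \frac{1}{7813}\right) = \left(-29174 - 1386\right) \left(- \frac{1}{7813}\right) = \left(-30560\right) \left(- \frac{1}{7813}\right) = \frac{30560}{7813}$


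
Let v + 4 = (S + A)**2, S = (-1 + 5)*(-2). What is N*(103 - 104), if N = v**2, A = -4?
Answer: -19600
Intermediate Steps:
S = -8 (S = 4*(-2) = -8)
v = 140 (v = -4 + (-8 - 4)**2 = -4 + (-12)**2 = -4 + 144 = 140)
N = 19600 (N = 140**2 = 19600)
N*(103 - 104) = 19600*(103 - 104) = 19600*(-1) = -19600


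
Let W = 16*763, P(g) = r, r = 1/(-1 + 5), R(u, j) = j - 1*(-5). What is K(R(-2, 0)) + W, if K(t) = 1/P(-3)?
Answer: 12212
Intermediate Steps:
R(u, j) = 5 + j (R(u, j) = j + 5 = 5 + j)
r = ¼ (r = 1/4 = ¼ ≈ 0.25000)
P(g) = ¼
W = 12208
K(t) = 4 (K(t) = 1/(¼) = 4)
K(R(-2, 0)) + W = 4 + 12208 = 12212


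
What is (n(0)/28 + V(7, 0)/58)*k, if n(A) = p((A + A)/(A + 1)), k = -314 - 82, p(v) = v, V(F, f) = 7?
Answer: -1386/29 ≈ -47.793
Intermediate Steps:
k = -396
n(A) = 2*A/(1 + A) (n(A) = (A + A)/(A + 1) = (2*A)/(1 + A) = 2*A/(1 + A))
(n(0)/28 + V(7, 0)/58)*k = ((2*0/(1 + 0))/28 + 7/58)*(-396) = ((2*0/1)*(1/28) + 7*(1/58))*(-396) = ((2*0*1)*(1/28) + 7/58)*(-396) = (0*(1/28) + 7/58)*(-396) = (0 + 7/58)*(-396) = (7/58)*(-396) = -1386/29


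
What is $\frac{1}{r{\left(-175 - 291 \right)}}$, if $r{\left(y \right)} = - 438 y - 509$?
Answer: $\frac{1}{203599} \approx 4.9116 \cdot 10^{-6}$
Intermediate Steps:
$r{\left(y \right)} = -509 - 438 y$
$\frac{1}{r{\left(-175 - 291 \right)}} = \frac{1}{-509 - 438 \left(-175 - 291\right)} = \frac{1}{-509 - -204108} = \frac{1}{-509 + 204108} = \frac{1}{203599}$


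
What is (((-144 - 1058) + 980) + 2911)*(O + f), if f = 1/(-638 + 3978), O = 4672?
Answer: 41960449409/3340 ≈ 1.2563e+7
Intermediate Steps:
f = 1/3340 ≈ 0.00029940
(((-144 - 1058) + 980) + 2911)*(O + f) = (((-144 - 1058) + 980) + 2911)*(4672 + 1/3340) = ((-1202 + 980) + 2911)*(15604481/3340) = (-222 + 2911)*(15604481/3340) = 2689*(15604481/3340) = 41960449409/3340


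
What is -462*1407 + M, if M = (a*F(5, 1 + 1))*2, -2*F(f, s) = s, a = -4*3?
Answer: -650010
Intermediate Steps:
a = -12
F(f, s) = -s/2
M = 24 (M = -(-6)*(1 + 1)*2 = -(-6)*2*2 = -12*(-1)*2 = 12*2 = 24)
-462*1407 + M = -462*1407 + 24 = -650034 + 24 = -650010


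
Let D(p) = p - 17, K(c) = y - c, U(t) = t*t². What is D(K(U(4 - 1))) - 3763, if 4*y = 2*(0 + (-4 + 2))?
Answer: -3808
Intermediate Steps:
y = -1 (y = (2*(0 + (-4 + 2)))/4 = (2*(0 - 2))/4 = (2*(-2))/4 = (¼)*(-4) = -1)
U(t) = t³
K(c) = -1 - c
D(p) = -17 + p
D(K(U(4 - 1))) - 3763 = (-17 + (-1 - (4 - 1)³)) - 3763 = (-17 + (-1 - 1*3³)) - 3763 = (-17 + (-1 - 1*27)) - 3763 = (-17 + (-1 - 27)) - 3763 = (-17 - 28) - 3763 = -45 - 3763 = -3808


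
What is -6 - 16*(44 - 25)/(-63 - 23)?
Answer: -106/43 ≈ -2.4651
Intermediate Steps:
-6 - 16*(44 - 25)/(-63 - 23) = -6 - 304/(-86) = -6 - 304*(-1)/86 = -6 - 16*(-19/86) = -6 + 152/43 = -106/43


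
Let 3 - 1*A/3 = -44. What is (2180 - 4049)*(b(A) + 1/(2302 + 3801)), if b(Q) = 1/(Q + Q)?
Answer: -3977855/573682 ≈ -6.9339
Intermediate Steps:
A = 141 (A = 9 - 3*(-44) = 9 + 132 = 141)
b(Q) = 1/(2*Q)
(2180 - 4049)*(b(A) + 1/(2302 + 3801)) = (2180 - 4049)*((½)/141 + 1/(2302 + 3801)) = -1869*((½)*(1/141) + 1/6103) = -1869*(1/282 + 1/6103) = -1869*6385/1721046 = -3977855/573682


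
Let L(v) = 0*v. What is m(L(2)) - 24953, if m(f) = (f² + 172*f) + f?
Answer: -24953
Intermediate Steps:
L(v) = 0
m(f) = f² + 173*f
m(L(2)) - 24953 = 0*(173 + 0) - 24953 = 0*173 - 24953 = 0 - 24953 = -24953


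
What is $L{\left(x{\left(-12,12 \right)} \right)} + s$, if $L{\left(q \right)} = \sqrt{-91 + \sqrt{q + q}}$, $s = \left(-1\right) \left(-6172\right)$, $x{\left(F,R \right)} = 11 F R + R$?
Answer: $6172 + \sqrt{-91 + 2 i \sqrt{786}} \approx 6174.8 + 9.9471 i$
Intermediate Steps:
$x{\left(F,R \right)} = R + 11 F R$ ($x{\left(F,R \right)} = 11 F R + R = R + 11 F R$)
$s = 6172$
$L{\left(q \right)} = \sqrt{-91 + \sqrt{2} \sqrt{q}}$ ($L{\left(q \right)} = \sqrt{-91 + \sqrt{2 q}} = \sqrt{-91 + \sqrt{2} \sqrt{q}}$)
$L{\left(x{\left(-12,12 \right)} \right)} + s = \sqrt{-91 + \sqrt{2} \sqrt{12 \left(1 + 11 \left(-12\right)\right)}} + 6172 = \sqrt{-91 + \sqrt{2} \sqrt{12 \left(1 - 132\right)}} + 6172 = \sqrt{-91 + \sqrt{2} \sqrt{12 \left(-131\right)}} + 6172 = \sqrt{-91 + \sqrt{2} \sqrt{-1572}} + 6172 = \sqrt{-91 + \sqrt{2} \cdot 2 i \sqrt{393}} + 6172 = \sqrt{-91 + 2 i \sqrt{786}} + 6172 = 6172 + \sqrt{-91 + 2 i \sqrt{786}}$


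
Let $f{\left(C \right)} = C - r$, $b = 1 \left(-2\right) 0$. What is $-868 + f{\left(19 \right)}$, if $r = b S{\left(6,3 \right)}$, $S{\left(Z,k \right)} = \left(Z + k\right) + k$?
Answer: $-849$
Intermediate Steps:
$S{\left(Z,k \right)} = Z + 2 k$
$b = 0$ ($b = \left(-2\right) 0 = 0$)
$r = 0$ ($r = 0 \left(6 + 2 \cdot 3\right) = 0 \left(6 + 6\right) = 0 \cdot 12 = 0$)
$f{\left(C \right)} = C$ ($f{\left(C \right)} = C - 0 = C + 0 = C$)
$-868 + f{\left(19 \right)} = -868 + 19 = -849$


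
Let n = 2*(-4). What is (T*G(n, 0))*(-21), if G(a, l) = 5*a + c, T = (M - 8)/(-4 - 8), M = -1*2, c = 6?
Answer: 595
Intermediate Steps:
n = -8
M = -2
T = ⅚ (T = (-2 - 8)/(-4 - 8) = -10/(-12) = -10*(-1/12) = ⅚ ≈ 0.83333)
G(a, l) = 6 + 5*a (G(a, l) = 5*a + 6 = 6 + 5*a)
(T*G(n, 0))*(-21) = (5*(6 + 5*(-8))/6)*(-21) = (5*(6 - 40)/6)*(-21) = ((⅚)*(-34))*(-21) = -85/3*(-21) = 595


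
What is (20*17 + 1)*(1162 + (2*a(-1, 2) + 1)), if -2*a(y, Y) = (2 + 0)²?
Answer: 395219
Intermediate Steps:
a(y, Y) = -2 (a(y, Y) = -(2 + 0)²/2 = -½*2² = -½*4 = -2)
(20*17 + 1)*(1162 + (2*a(-1, 2) + 1)) = (20*17 + 1)*(1162 + (2*(-2) + 1)) = (340 + 1)*(1162 + (-4 + 1)) = 341*(1162 - 3) = 341*1159 = 395219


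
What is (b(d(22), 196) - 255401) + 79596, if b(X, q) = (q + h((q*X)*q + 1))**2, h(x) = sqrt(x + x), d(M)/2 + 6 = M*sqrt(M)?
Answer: -175805 + (196 + sqrt(2)*sqrt(-460991 + 1690304*sqrt(22)))**2 ≈ 1.6312e+7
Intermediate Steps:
d(M) = -12 + 2*M**(3/2) (d(M) = -12 + 2*(M*sqrt(M)) = -12 + 2*M**(3/2))
h(x) = sqrt(2)*sqrt(x) (h(x) = sqrt(2*x) = sqrt(2)*sqrt(x))
b(X, q) = (q + sqrt(2)*sqrt(1 + X*q**2))**2 (b(X, q) = (q + sqrt(2)*sqrt((q*X)*q + 1))**2 = (q + sqrt(2)*sqrt((X*q)*q + 1))**2 = (q + sqrt(2)*sqrt(X*q**2 + 1))**2 = (q + sqrt(2)*sqrt(1 + X*q**2))**2)
(b(d(22), 196) - 255401) + 79596 = ((196 + sqrt(2)*sqrt(1 + (-12 + 2*22**(3/2))*196**2))**2 - 255401) + 79596 = ((196 + sqrt(2)*sqrt(1 + (-12 + 2*(22*sqrt(22)))*38416))**2 - 255401) + 79596 = ((196 + sqrt(2)*sqrt(1 + (-12 + 44*sqrt(22))*38416))**2 - 255401) + 79596 = ((196 + sqrt(2)*sqrt(1 + (-460992 + 1690304*sqrt(22))))**2 - 255401) + 79596 = ((196 + sqrt(2)*sqrt(-460991 + 1690304*sqrt(22)))**2 - 255401) + 79596 = (-255401 + (196 + sqrt(2)*sqrt(-460991 + 1690304*sqrt(22)))**2) + 79596 = -175805 + (196 + sqrt(2)*sqrt(-460991 + 1690304*sqrt(22)))**2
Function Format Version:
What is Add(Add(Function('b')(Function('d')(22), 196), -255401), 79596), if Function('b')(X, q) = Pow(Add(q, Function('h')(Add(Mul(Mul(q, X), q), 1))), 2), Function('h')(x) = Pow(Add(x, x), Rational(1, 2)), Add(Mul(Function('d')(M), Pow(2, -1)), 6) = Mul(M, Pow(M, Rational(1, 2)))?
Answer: Add(-175805, Pow(Add(196, Mul(Pow(2, Rational(1, 2)), Pow(Add(-460991, Mul(1690304, Pow(22, Rational(1, 2)))), Rational(1, 2)))), 2)) ≈ 1.6312e+7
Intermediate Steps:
Function('d')(M) = Add(-12, Mul(2, Pow(M, Rational(3, 2)))) (Function('d')(M) = Add(-12, Mul(2, Mul(M, Pow(M, Rational(1, 2))))) = Add(-12, Mul(2, Pow(M, Rational(3, 2)))))
Function('h')(x) = Mul(Pow(2, Rational(1, 2)), Pow(x, Rational(1, 2))) (Function('h')(x) = Pow(Mul(2, x), Rational(1, 2)) = Mul(Pow(2, Rational(1, 2)), Pow(x, Rational(1, 2))))
Function('b')(X, q) = Pow(Add(q, Mul(Pow(2, Rational(1, 2)), Pow(Add(1, Mul(X, Pow(q, 2))), Rational(1, 2)))), 2) (Function('b')(X, q) = Pow(Add(q, Mul(Pow(2, Rational(1, 2)), Pow(Add(Mul(Mul(q, X), q), 1), Rational(1, 2)))), 2) = Pow(Add(q, Mul(Pow(2, Rational(1, 2)), Pow(Add(Mul(Mul(X, q), q), 1), Rational(1, 2)))), 2) = Pow(Add(q, Mul(Pow(2, Rational(1, 2)), Pow(Add(Mul(X, Pow(q, 2)), 1), Rational(1, 2)))), 2) = Pow(Add(q, Mul(Pow(2, Rational(1, 2)), Pow(Add(1, Mul(X, Pow(q, 2))), Rational(1, 2)))), 2))
Add(Add(Function('b')(Function('d')(22), 196), -255401), 79596) = Add(Add(Pow(Add(196, Mul(Pow(2, Rational(1, 2)), Pow(Add(1, Mul(Add(-12, Mul(2, Pow(22, Rational(3, 2)))), Pow(196, 2))), Rational(1, 2)))), 2), -255401), 79596) = Add(Add(Pow(Add(196, Mul(Pow(2, Rational(1, 2)), Pow(Add(1, Mul(Add(-12, Mul(2, Mul(22, Pow(22, Rational(1, 2))))), 38416)), Rational(1, 2)))), 2), -255401), 79596) = Add(Add(Pow(Add(196, Mul(Pow(2, Rational(1, 2)), Pow(Add(1, Mul(Add(-12, Mul(44, Pow(22, Rational(1, 2)))), 38416)), Rational(1, 2)))), 2), -255401), 79596) = Add(Add(Pow(Add(196, Mul(Pow(2, Rational(1, 2)), Pow(Add(1, Add(-460992, Mul(1690304, Pow(22, Rational(1, 2))))), Rational(1, 2)))), 2), -255401), 79596) = Add(Add(Pow(Add(196, Mul(Pow(2, Rational(1, 2)), Pow(Add(-460991, Mul(1690304, Pow(22, Rational(1, 2)))), Rational(1, 2)))), 2), -255401), 79596) = Add(Add(-255401, Pow(Add(196, Mul(Pow(2, Rational(1, 2)), Pow(Add(-460991, Mul(1690304, Pow(22, Rational(1, 2)))), Rational(1, 2)))), 2)), 79596) = Add(-175805, Pow(Add(196, Mul(Pow(2, Rational(1, 2)), Pow(Add(-460991, Mul(1690304, Pow(22, Rational(1, 2)))), Rational(1, 2)))), 2))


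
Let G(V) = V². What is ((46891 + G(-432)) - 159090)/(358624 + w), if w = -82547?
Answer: 74425/276077 ≈ 0.26958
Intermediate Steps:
((46891 + G(-432)) - 159090)/(358624 + w) = ((46891 + (-432)²) - 159090)/(358624 - 82547) = ((46891 + 186624) - 159090)/276077 = (233515 - 159090)*(1/276077) = 74425*(1/276077) = 74425/276077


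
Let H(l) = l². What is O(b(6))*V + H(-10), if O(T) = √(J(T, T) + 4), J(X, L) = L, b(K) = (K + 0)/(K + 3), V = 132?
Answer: 100 + 44*√42 ≈ 385.15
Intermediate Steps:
b(K) = K/(3 + K)
O(T) = √(4 + T) (O(T) = √(T + 4) = √(4 + T))
O(b(6))*V + H(-10) = √(4 + 6/(3 + 6))*132 + (-10)² = √(4 + 6/9)*132 + 100 = √(4 + 6*(⅑))*132 + 100 = √(4 + ⅔)*132 + 100 = √(14/3)*132 + 100 = (√42/3)*132 + 100 = 44*√42 + 100 = 100 + 44*√42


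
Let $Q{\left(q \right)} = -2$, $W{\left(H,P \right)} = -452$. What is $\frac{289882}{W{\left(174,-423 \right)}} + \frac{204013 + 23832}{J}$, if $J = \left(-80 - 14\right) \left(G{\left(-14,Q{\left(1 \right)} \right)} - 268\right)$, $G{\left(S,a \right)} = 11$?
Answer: $- \frac{862497927}{1364927} \approx -631.9$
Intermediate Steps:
$J = 24158$ ($J = \left(-80 - 14\right) \left(11 - 268\right) = \left(-94\right) \left(-257\right) = 24158$)
$\frac{289882}{W{\left(174,-423 \right)}} + \frac{204013 + 23832}{J} = \frac{289882}{-452} + \frac{204013 + 23832}{24158} = 289882 \left(- \frac{1}{452}\right) + 227845 \cdot \frac{1}{24158} = - \frac{144941}{226} + \frac{227845}{24158} = - \frac{862497927}{1364927}$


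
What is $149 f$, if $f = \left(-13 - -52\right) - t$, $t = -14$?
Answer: $7897$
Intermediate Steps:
$f = 53$ ($f = \left(-13 - -52\right) - -14 = \left(-13 + 52\right) + 14 = 39 + 14 = 53$)
$149 f = 149 \cdot 53 = 7897$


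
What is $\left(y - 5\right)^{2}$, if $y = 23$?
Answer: $324$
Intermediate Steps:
$\left(y - 5\right)^{2} = \left(23 - 5\right)^{2} = 18^{2} = 324$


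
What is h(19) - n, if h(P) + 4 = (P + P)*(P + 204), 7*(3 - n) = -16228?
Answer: 43041/7 ≈ 6148.7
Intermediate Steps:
n = 16249/7 (n = 3 - ⅐*(-16228) = 3 + 16228/7 = 16249/7 ≈ 2321.3)
h(P) = -4 + 2*P*(204 + P) (h(P) = -4 + (P + P)*(P + 204) = -4 + (2*P)*(204 + P) = -4 + 2*P*(204 + P))
h(19) - n = (-4 + 2*19² + 408*19) - 1*16249/7 = (-4 + 2*361 + 7752) - 16249/7 = (-4 + 722 + 7752) - 16249/7 = 8470 - 16249/7 = 43041/7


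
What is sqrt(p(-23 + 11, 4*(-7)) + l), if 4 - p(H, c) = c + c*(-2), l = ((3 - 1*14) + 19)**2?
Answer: 2*sqrt(10) ≈ 6.3246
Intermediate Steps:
l = 64 (l = ((3 - 14) + 19)**2 = (-11 + 19)**2 = 8**2 = 64)
p(H, c) = 4 + c (p(H, c) = 4 - (c + c*(-2)) = 4 - (c - 2*c) = 4 - (-1)*c = 4 + c)
sqrt(p(-23 + 11, 4*(-7)) + l) = sqrt((4 + 4*(-7)) + 64) = sqrt((4 - 28) + 64) = sqrt(-24 + 64) = sqrt(40) = 2*sqrt(10)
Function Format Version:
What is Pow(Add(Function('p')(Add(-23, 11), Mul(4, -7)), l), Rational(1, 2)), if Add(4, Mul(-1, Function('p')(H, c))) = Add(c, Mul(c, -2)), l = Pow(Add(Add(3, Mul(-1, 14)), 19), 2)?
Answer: Mul(2, Pow(10, Rational(1, 2))) ≈ 6.3246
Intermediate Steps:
l = 64 (l = Pow(Add(Add(3, -14), 19), 2) = Pow(Add(-11, 19), 2) = Pow(8, 2) = 64)
Function('p')(H, c) = Add(4, c) (Function('p')(H, c) = Add(4, Mul(-1, Add(c, Mul(c, -2)))) = Add(4, Mul(-1, Add(c, Mul(-2, c)))) = Add(4, Mul(-1, Mul(-1, c))) = Add(4, c))
Pow(Add(Function('p')(Add(-23, 11), Mul(4, -7)), l), Rational(1, 2)) = Pow(Add(Add(4, Mul(4, -7)), 64), Rational(1, 2)) = Pow(Add(Add(4, -28), 64), Rational(1, 2)) = Pow(Add(-24, 64), Rational(1, 2)) = Pow(40, Rational(1, 2)) = Mul(2, Pow(10, Rational(1, 2)))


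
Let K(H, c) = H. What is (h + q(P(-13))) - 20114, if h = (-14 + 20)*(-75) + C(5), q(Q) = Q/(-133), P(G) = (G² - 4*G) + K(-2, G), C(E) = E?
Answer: -2734566/133 ≈ -20561.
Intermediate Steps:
P(G) = -2 + G² - 4*G (P(G) = (G² - 4*G) - 2 = -2 + G² - 4*G)
q(Q) = -Q/133 (q(Q) = Q*(-1/133) = -Q/133)
h = -445 (h = (-14 + 20)*(-75) + 5 = 6*(-75) + 5 = -450 + 5 = -445)
(h + q(P(-13))) - 20114 = (-445 - (-2 + (-13)² - 4*(-13))/133) - 20114 = (-445 - (-2 + 169 + 52)/133) - 20114 = (-445 - 1/133*219) - 20114 = (-445 - 219/133) - 20114 = -59404/133 - 20114 = -2734566/133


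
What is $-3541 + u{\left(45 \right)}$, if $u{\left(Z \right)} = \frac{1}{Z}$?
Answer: $- \frac{159344}{45} \approx -3541.0$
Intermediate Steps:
$-3541 + u{\left(45 \right)} = -3541 + \frac{1}{45} = - \frac{159344}{45}$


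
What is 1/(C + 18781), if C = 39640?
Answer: 1/58421 ≈ 1.7117e-5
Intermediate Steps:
1/(C + 18781) = 1/(39640 + 18781) = 1/58421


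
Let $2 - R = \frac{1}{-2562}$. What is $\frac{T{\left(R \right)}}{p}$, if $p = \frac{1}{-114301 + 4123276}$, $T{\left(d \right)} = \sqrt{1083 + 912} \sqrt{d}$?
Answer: $\frac{100224375 \sqrt{95038}}{122} \approx 2.5326 \cdot 10^{8}$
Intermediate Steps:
$R = \frac{5125}{2562}$ ($R = 2 - \frac{1}{-2562} = 2 - - \frac{1}{2562} = 2 + \frac{1}{2562} = \frac{5125}{2562} \approx 2.0004$)
$T{\left(d \right)} = \sqrt{1995} \sqrt{d}$
$p = \frac{1}{4008975} \approx 2.4944 \cdot 10^{-7}$
$\frac{T{\left(R \right)}}{p} = \sqrt{1995} \sqrt{\frac{5125}{2562}} \frac{1}{\frac{1}{4008975}} = \sqrt{1995} \frac{5 \sqrt{525210}}{2562} \cdot 4008975 = \frac{25 \sqrt{95038}}{122} \cdot 4008975 = \frac{100224375 \sqrt{95038}}{122}$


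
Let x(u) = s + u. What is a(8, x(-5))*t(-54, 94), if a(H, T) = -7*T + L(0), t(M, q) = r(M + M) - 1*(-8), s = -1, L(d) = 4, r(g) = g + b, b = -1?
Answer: -4646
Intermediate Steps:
r(g) = -1 + g (r(g) = g - 1 = -1 + g)
x(u) = -1 + u
t(M, q) = 7 + 2*M (t(M, q) = (-1 + (M + M)) - 1*(-8) = (-1 + 2*M) + 8 = 7 + 2*M)
a(H, T) = 4 - 7*T (a(H, T) = -7*T + 4 = 4 - 7*T)
a(8, x(-5))*t(-54, 94) = (4 - 7*(-1 - 5))*(7 + 2*(-54)) = (4 - 7*(-6))*(7 - 108) = (4 + 42)*(-101) = 46*(-101) = -4646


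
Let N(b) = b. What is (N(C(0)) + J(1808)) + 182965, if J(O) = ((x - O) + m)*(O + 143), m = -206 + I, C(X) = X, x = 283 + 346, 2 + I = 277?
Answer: -1982645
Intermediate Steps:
I = 275 (I = -2 + 277 = 275)
x = 629
m = 69 (m = -206 + 275 = 69)
J(O) = (143 + O)*(698 - O) (J(O) = ((629 - O) + 69)*(O + 143) = (698 - O)*(143 + O) = (143 + O)*(698 - O))
(N(C(0)) + J(1808)) + 182965 = (0 + (99814 - 1*1808² + 555*1808)) + 182965 = (0 + (99814 - 1*3268864 + 1003440)) + 182965 = (0 + (99814 - 3268864 + 1003440)) + 182965 = (0 - 2165610) + 182965 = -2165610 + 182965 = -1982645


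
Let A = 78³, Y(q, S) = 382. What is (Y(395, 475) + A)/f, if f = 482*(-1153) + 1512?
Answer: -237467/277117 ≈ -0.85692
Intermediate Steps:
A = 474552
f = -554234 (f = -555746 + 1512 = -554234)
(Y(395, 475) + A)/f = (382 + 474552)/(-554234) = 474934*(-1/554234) = -237467/277117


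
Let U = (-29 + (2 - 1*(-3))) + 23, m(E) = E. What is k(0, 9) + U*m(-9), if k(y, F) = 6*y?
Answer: 9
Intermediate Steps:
U = -1 (U = (-29 + (2 + 3)) + 23 = (-29 + 5) + 23 = -24 + 23 = -1)
k(0, 9) + U*m(-9) = 6*0 - 1*(-9) = 0 + 9 = 9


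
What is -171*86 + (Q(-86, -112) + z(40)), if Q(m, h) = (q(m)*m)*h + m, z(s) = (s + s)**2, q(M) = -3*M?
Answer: 2476664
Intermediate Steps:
z(s) = 4*s**2 (z(s) = (2*s)**2 = 4*s**2)
Q(m, h) = m - 3*h*m**2 (Q(m, h) = ((-3*m)*m)*h + m = (-3*m**2)*h + m = -3*h*m**2 + m = m - 3*h*m**2)
-171*86 + (Q(-86, -112) + z(40)) = -171*86 + (-86*(1 - 3*(-112)*(-86)) + 4*40**2) = -14706 + (-86*(1 - 28896) + 4*1600) = -14706 + (-86*(-28895) + 6400) = -14706 + (2484970 + 6400) = -14706 + 2491370 = 2476664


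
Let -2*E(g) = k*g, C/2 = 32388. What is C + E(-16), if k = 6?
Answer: 64824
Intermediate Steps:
C = 64776 (C = 2*32388 = 64776)
E(g) = -3*g
C + E(-16) = 64776 - 3*(-16) = 64776 + 48 = 64824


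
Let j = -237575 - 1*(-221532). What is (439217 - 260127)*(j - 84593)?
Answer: -18022901240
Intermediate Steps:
j = -16043 (j = -237575 + 221532 = -16043)
(439217 - 260127)*(j - 84593) = (439217 - 260127)*(-16043 - 84593) = 179090*(-100636) = -18022901240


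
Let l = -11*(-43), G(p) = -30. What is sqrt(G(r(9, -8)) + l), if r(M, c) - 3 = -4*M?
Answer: sqrt(443) ≈ 21.048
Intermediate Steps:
r(M, c) = 3 - 4*M
l = 473
sqrt(G(r(9, -8)) + l) = sqrt(-30 + 473) = sqrt(443)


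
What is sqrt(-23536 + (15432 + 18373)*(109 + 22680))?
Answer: 3*sqrt(85595401) ≈ 27755.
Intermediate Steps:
sqrt(-23536 + (15432 + 18373)*(109 + 22680)) = sqrt(-23536 + 33805*22789) = sqrt(-23536 + 770382145) = sqrt(770358609) = 3*sqrt(85595401)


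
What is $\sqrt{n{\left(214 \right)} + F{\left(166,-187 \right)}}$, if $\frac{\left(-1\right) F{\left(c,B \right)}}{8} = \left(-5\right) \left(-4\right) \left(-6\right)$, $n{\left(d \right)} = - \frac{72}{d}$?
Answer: $\frac{2 \sqrt{2746797}}{107} \approx 30.978$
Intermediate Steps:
$F{\left(c,B \right)} = 960$ ($F{\left(c,B \right)} = - 8 \left(-5\right) \left(-4\right) \left(-6\right) = - 8 \cdot 20 \left(-6\right) = \left(-8\right) \left(-120\right) = 960$)
$\sqrt{n{\left(214 \right)} + F{\left(166,-187 \right)}} = \sqrt{- \frac{72}{214} + 960} = \sqrt{\left(-72\right) \frac{1}{214} + 960} = \sqrt{- \frac{36}{107} + 960} = \sqrt{\frac{102684}{107}} = \frac{2 \sqrt{2746797}}{107}$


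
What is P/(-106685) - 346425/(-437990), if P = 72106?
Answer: 1075328837/9345392630 ≈ 0.11507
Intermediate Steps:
P/(-106685) - 346425/(-437990) = 72106/(-106685) - 346425/(-437990) = 72106*(-1/106685) - 346425*(-1/437990) = -72106/106685 + 69285/87598 = 1075328837/9345392630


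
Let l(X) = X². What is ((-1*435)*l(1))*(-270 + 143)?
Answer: 55245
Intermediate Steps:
((-1*435)*l(1))*(-270 + 143) = (-1*435*1²)*(-270 + 143) = -435*1*(-127) = -435*(-127) = 55245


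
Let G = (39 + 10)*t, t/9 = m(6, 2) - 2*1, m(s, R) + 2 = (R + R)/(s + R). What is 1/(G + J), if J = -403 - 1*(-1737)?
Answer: -2/419 ≈ -0.0047733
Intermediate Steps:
m(s, R) = -2 + 2*R/(R + s) (m(s, R) = -2 + (R + R)/(s + R) = -2 + (2*R)/(R + s) = -2 + 2*R/(R + s))
J = 1334 (J = -403 + 1737 = 1334)
t = -63/2 (t = 9*(-2*6/(2 + 6) - 2*1) = 9*(-2*6/8 - 2) = 9*(-2*6*⅛ - 2) = 9*(-3/2 - 2) = 9*(-7/2) = -63/2 ≈ -31.500)
G = -3087/2 (G = (39 + 10)*(-63/2) = 49*(-63/2) = -3087/2 ≈ -1543.5)
1/(G + J) = 1/(-3087/2 + 1334) = 1/(-419/2) = -2/419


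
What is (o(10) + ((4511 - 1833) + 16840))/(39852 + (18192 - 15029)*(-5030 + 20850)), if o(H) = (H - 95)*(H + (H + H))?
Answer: 2121/6259814 ≈ 0.00033883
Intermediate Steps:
o(H) = 3*H*(-95 + H) (o(H) = (-95 + H)*(H + 2*H) = (-95 + H)*(3*H) = 3*H*(-95 + H))
(o(10) + ((4511 - 1833) + 16840))/(39852 + (18192 - 15029)*(-5030 + 20850)) = (3*10*(-95 + 10) + ((4511 - 1833) + 16840))/(39852 + (18192 - 15029)*(-5030 + 20850)) = (3*10*(-85) + (2678 + 16840))/(39852 + 3163*15820) = (-2550 + 19518)/(39852 + 50038660) = 16968/50078512 = 16968*(1/50078512) = 2121/6259814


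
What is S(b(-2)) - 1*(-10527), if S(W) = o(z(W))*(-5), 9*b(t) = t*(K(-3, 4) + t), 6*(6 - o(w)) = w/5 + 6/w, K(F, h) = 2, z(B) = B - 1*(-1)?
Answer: 63013/6 ≈ 10502.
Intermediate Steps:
z(B) = 1 + B (z(B) = B + 1 = 1 + B)
o(w) = 6 - 1/w - w/30 (o(w) = 6 - (w/5 + 6/w)/6 = 6 - (6/w + w/5)/6 = 6 + (-1/w - w/30) = 6 - 1/w - w/30)
b(t) = t*(2 + t)/9 (b(t) = (t*(2 + t))/9 = t*(2 + t)/9)
S(W) = -179/6 + 5/(1 + W) + W/6 (S(W) = (6 - 1/(1 + W) - (1 + W)/30)*(-5) = (6 - 1/(1 + W) + (-1/30 - W/30))*(-5) = (179/30 - 1/(1 + W) - W/30)*(-5) = -179/6 + 5/(1 + W) + W/6)
S(b(-2)) - 1*(-10527) = (30 + (1 + (1/9)*(-2)*(2 - 2))*(-179 + (1/9)*(-2)*(2 - 2)))/(6*(1 + (1/9)*(-2)*(2 - 2))) - 1*(-10527) = (30 + (1 + (1/9)*(-2)*0)*(-179 + (1/9)*(-2)*0))/(6*(1 + (1/9)*(-2)*0)) + 10527 = (30 + (1 + 0)*(-179 + 0))/(6*(1 + 0)) + 10527 = (1/6)*(30 + 1*(-179))/1 + 10527 = (1/6)*1*(30 - 179) + 10527 = (1/6)*1*(-149) + 10527 = -149/6 + 10527 = 63013/6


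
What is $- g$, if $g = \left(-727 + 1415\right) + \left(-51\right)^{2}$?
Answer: $-3289$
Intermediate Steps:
$g = 3289$ ($g = 688 + 2601 = 3289$)
$- g = \left(-1\right) 3289 = -3289$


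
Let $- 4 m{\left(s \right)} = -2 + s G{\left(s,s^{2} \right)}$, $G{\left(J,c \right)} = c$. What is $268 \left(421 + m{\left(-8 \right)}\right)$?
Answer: $147266$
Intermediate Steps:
$m{\left(s \right)} = \frac{1}{2} - \frac{s^{3}}{4}$ ($m{\left(s \right)} = - \frac{-2 + s s^{2}}{4} = - \frac{-2 + s^{3}}{4} = \frac{1}{2} - \frac{s^{3}}{4}$)
$268 \left(421 + m{\left(-8 \right)}\right) = 268 \left(421 - \left(- \frac{1}{2} + \frac{\left(-8\right)^{3}}{4}\right)\right) = 268 \left(421 + \left(\frac{1}{2} - -128\right)\right) = 268 \left(421 + \left(\frac{1}{2} + 128\right)\right) = 268 \left(421 + \frac{257}{2}\right) = 268 \cdot \frac{1099}{2} = 147266$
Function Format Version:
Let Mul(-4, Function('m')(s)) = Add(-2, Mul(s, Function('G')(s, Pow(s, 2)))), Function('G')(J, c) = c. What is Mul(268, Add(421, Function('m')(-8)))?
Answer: 147266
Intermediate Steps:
Function('m')(s) = Add(Rational(1, 2), Mul(Rational(-1, 4), Pow(s, 3))) (Function('m')(s) = Mul(Rational(-1, 4), Add(-2, Mul(s, Pow(s, 2)))) = Mul(Rational(-1, 4), Add(-2, Pow(s, 3))) = Add(Rational(1, 2), Mul(Rational(-1, 4), Pow(s, 3))))
Mul(268, Add(421, Function('m')(-8))) = Mul(268, Add(421, Add(Rational(1, 2), Mul(Rational(-1, 4), Pow(-8, 3))))) = Mul(268, Add(421, Add(Rational(1, 2), Mul(Rational(-1, 4), -512)))) = Mul(268, Add(421, Add(Rational(1, 2), 128))) = Mul(268, Add(421, Rational(257, 2))) = Mul(268, Rational(1099, 2)) = 147266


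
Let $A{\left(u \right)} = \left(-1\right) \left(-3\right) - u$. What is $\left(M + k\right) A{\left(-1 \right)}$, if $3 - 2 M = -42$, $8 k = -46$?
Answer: $67$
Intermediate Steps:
$k = - \frac{23}{4}$ ($k = \frac{1}{8} \left(-46\right) = - \frac{23}{4} \approx -5.75$)
$A{\left(u \right)} = 3 - u$
$M = \frac{45}{2}$ ($M = \frac{3}{2} - -21 = \frac{3}{2} + 21 = \frac{45}{2} \approx 22.5$)
$\left(M + k\right) A{\left(-1 \right)} = \left(\frac{45}{2} - \frac{23}{4}\right) \left(3 - -1\right) = \frac{67 \left(3 + 1\right)}{4} = \frac{67}{4} \cdot 4 = 67$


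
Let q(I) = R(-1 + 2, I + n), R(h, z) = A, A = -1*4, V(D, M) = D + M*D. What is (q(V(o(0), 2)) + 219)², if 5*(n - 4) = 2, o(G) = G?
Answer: 46225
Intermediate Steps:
V(D, M) = D + D*M
n = 22/5 (n = 4 + (⅕)*2 = 4 + ⅖ = 22/5 ≈ 4.4000)
A = -4
R(h, z) = -4
q(I) = -4
(q(V(o(0), 2)) + 219)² = (-4 + 219)² = 215² = 46225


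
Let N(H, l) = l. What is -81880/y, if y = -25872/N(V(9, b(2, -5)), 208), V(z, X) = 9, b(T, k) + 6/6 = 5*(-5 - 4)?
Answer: 1064440/1617 ≈ 658.28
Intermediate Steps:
b(T, k) = -46 (b(T, k) = -1 + 5*(-5 - 4) = -1 + 5*(-9) = -1 - 45 = -46)
y = -1617/13 (y = -25872/208 = -25872*1/208 = -1617/13 ≈ -124.38)
-81880/y = -81880/(-1617/13) = -81880*(-13/1617) = 1064440/1617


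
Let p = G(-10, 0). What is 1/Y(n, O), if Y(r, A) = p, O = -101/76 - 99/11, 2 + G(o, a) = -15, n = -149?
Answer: -1/17 ≈ -0.058824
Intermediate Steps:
G(o, a) = -17 (G(o, a) = -2 - 15 = -17)
O = -785/76 (O = -101*1/76 - 99*1/11 = -101/76 - 9 = -785/76 ≈ -10.329)
p = -17
Y(r, A) = -17
1/Y(n, O) = 1/(-17) = -1/17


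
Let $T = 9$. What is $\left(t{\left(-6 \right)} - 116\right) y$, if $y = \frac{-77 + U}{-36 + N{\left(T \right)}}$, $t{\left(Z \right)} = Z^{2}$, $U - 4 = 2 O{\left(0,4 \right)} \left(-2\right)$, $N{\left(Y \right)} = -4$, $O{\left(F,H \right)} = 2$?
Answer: $-162$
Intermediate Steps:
$U = -4$ ($U = 4 + 2 \cdot 2 \left(-2\right) = 4 + 4 \left(-2\right) = 4 - 8 = -4$)
$y = \frac{81}{40}$ ($y = \frac{-77 - 4}{-36 - 4} = - \frac{81}{-40} = \left(-81\right) \left(- \frac{1}{40}\right) = \frac{81}{40} \approx 2.025$)
$\left(t{\left(-6 \right)} - 116\right) y = \left(\left(-6\right)^{2} - 116\right) \frac{81}{40} = \left(36 - 116\right) \frac{81}{40} = \left(-80\right) \frac{81}{40} = -162$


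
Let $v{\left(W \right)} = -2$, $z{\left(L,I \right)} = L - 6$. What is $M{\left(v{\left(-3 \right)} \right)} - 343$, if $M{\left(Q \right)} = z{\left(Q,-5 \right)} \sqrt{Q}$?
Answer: $-343 - 8 i \sqrt{2} \approx -343.0 - 11.314 i$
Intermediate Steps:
$z{\left(L,I \right)} = -6 + L$ ($z{\left(L,I \right)} = L - 6 = -6 + L$)
$M{\left(Q \right)} = \sqrt{Q} \left(-6 + Q\right)$ ($M{\left(Q \right)} = \left(-6 + Q\right) \sqrt{Q} = \sqrt{Q} \left(-6 + Q\right)$)
$M{\left(v{\left(-3 \right)} \right)} - 343 = \sqrt{-2} \left(-6 - 2\right) - 343 = i \sqrt{2} \left(-8\right) - 343 = - 8 i \sqrt{2} - 343 = -343 - 8 i \sqrt{2}$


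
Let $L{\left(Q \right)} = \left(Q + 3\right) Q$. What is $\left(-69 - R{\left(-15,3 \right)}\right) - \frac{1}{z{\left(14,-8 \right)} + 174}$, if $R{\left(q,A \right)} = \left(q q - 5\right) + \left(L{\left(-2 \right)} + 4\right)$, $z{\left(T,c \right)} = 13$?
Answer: $- \frac{54418}{187} \approx -291.01$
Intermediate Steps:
$L{\left(Q \right)} = Q \left(3 + Q\right)$ ($L{\left(Q \right)} = \left(3 + Q\right) Q = Q \left(3 + Q\right)$)
$R{\left(q,A \right)} = -3 + q^{2}$ ($R{\left(q,A \right)} = \left(q q - 5\right) + \left(- 2 \left(3 - 2\right) + 4\right) = \left(q^{2} - 5\right) + \left(\left(-2\right) 1 + 4\right) = \left(-5 + q^{2}\right) + \left(-2 + 4\right) = \left(-5 + q^{2}\right) + 2 = -3 + q^{2}$)
$\left(-69 - R{\left(-15,3 \right)}\right) - \frac{1}{z{\left(14,-8 \right)} + 174} = \left(-69 - \left(-3 + \left(-15\right)^{2}\right)\right) - \frac{1}{13 + 174} = \left(-69 - \left(-3 + 225\right)\right) - \frac{1}{187} = \left(-69 - 222\right) - \frac{1}{187} = -291 - \frac{1}{187} = - \frac{54418}{187}$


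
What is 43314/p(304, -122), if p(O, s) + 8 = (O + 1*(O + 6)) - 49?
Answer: 43314/557 ≈ 77.763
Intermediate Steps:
p(O, s) = -51 + 2*O (p(O, s) = -8 + ((O + 1*(O + 6)) - 49) = -8 + ((O + 1*(6 + O)) - 49) = -8 + ((O + (6 + O)) - 49) = -8 + ((6 + 2*O) - 49) = -8 + (-43 + 2*O) = -51 + 2*O)
43314/p(304, -122) = 43314/(-51 + 2*304) = 43314/(-51 + 608) = 43314/557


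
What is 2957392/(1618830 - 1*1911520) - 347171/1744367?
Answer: -2630195245427/255279388615 ≈ -10.303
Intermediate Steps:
2957392/(1618830 - 1*1911520) - 347171/1744367 = 2957392/(1618830 - 1911520) - 347171*1/1744367 = 2957392/(-292690) - 347171/1744367 = 2957392*(-1/292690) - 347171/1744367 = -1478696/146345 - 347171/1744367 = -2630195245427/255279388615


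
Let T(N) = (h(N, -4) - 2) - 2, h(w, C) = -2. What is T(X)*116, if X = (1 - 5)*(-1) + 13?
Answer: -696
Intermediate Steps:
X = 17 (X = -4*(-1) + 13 = 4 + 13 = 17)
T(N) = -6 (T(N) = (-2 - 2) - 2 = -4 - 2 = -6)
T(X)*116 = -6*116 = -696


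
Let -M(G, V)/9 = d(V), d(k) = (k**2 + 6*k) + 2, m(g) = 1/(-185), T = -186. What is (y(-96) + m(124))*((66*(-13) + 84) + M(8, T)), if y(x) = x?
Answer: 5365811232/185 ≈ 2.9004e+7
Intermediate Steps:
m(g) = -1/185
d(k) = 2 + k**2 + 6*k
M(G, V) = -18 - 54*V - 9*V**2 (M(G, V) = -9*(2 + V**2 + 6*V) = -18 - 54*V - 9*V**2)
(y(-96) + m(124))*((66*(-13) + 84) + M(8, T)) = (-96 - 1/185)*((66*(-13) + 84) + (-18 - 54*(-186) - 9*(-186)**2)) = -17761*((-858 + 84) + (-18 + 10044 - 9*34596))/185 = -17761*(-774 + (-18 + 10044 - 311364))/185 = -17761*(-774 - 301338)/185 = -17761/185*(-302112) = 5365811232/185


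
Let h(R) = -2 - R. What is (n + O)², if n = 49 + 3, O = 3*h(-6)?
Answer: 4096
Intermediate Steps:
O = 12 (O = 3*(-2 - 1*(-6)) = 3*(-2 + 6) = 3*4 = 12)
n = 52
(n + O)² = (52 + 12)² = 64² = 4096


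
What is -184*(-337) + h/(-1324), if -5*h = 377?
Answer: 410493337/6620 ≈ 62008.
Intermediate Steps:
h = -377/5 (h = -⅕*377 = -377/5 ≈ -75.400)
-184*(-337) + h/(-1324) = -184*(-337) - 377/5/(-1324) = 62008 - 377/5*(-1/1324) = 62008 + 377/6620 = 410493337/6620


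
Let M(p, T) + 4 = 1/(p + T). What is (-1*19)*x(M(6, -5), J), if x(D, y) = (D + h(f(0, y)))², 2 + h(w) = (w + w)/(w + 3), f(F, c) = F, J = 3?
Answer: -475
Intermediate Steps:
M(p, T) = -4 + 1/(T + p) (M(p, T) = -4 + 1/(p + T) = -4 + 1/(T + p))
h(w) = -2 + 2*w/(3 + w) (h(w) = -2 + (w + w)/(w + 3) = -2 + (2*w)/(3 + w) = -2 + 2*w/(3 + w))
x(D, y) = (-2 + D)² (x(D, y) = (D - 6/(3 + 0))² = (D - 6/3)² = (D - 6*⅓)² = (D - 2)² = (-2 + D)²)
(-1*19)*x(M(6, -5), J) = (-1*19)*(-2 + (1 - 4*(-5) - 4*6)/(-5 + 6))² = -19*(-2 + (1 + 20 - 24)/1)² = -19*(-2 + 1*(-3))² = -19*(-2 - 3)² = -19*(-5)² = -19*25 = -475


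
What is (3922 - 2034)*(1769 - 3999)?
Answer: -4210240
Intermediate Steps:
(3922 - 2034)*(1769 - 3999) = 1888*(-2230) = -4210240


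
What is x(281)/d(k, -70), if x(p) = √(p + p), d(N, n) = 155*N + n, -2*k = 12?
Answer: -√562/1000 ≈ -0.023707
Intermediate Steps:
k = -6 (k = -½*12 = -6)
d(N, n) = n + 155*N
x(p) = √2*√p (x(p) = √(2*p) = √2*√p)
x(281)/d(k, -70) = (√2*√281)/(-70 + 155*(-6)) = √562/(-70 - 930) = √562/(-1000) = √562*(-1/1000) = -√562/1000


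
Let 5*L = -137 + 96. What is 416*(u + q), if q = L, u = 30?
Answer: 45344/5 ≈ 9068.8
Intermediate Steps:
L = -41/5 (L = (-137 + 96)/5 = (⅕)*(-41) = -41/5 ≈ -8.2000)
q = -41/5 ≈ -8.2000
416*(u + q) = 416*(30 - 41/5) = 416*(109/5) = 45344/5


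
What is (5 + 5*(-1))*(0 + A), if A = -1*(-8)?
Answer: 0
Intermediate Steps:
A = 8
(5 + 5*(-1))*(0 + A) = (5 + 5*(-1))*(0 + 8) = (5 - 5)*8 = 0*8 = 0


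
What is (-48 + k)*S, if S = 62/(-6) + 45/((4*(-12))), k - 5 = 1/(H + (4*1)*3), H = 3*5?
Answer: 78445/162 ≈ 484.23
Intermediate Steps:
H = 15
k = 136/27 (k = 5 + 1/(15 + (4*1)*3) = 5 + 1/(15 + 4*3) = 5 + 1/(15 + 12) = 5 + 1/27 = 136/27 ≈ 5.0370)
S = -541/48 (S = 62*(-⅙) + 45/(-48) = -31/3 + 45*(-1/48) = -31/3 - 15/16 = -541/48 ≈ -11.271)
(-48 + k)*S = (-48 + 136/27)*(-541/48) = -1160/27*(-541/48) = 78445/162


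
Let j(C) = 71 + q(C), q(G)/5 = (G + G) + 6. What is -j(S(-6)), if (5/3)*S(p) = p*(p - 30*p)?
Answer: 6163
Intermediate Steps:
S(p) = -87*p²/5 (S(p) = 3*(p*(p - 30*p))/5 = 3*(p*(-29*p))/5 = 3*(-29*p²)/5 = -87*p²/5)
q(G) = 30 + 10*G (q(G) = 5*((G + G) + 6) = 5*(2*G + 6) = 5*(6 + 2*G) = 30 + 10*G)
j(C) = 101 + 10*C (j(C) = 71 + (30 + 10*C) = 101 + 10*C)
-j(S(-6)) = -(101 + 10*(-87/5*(-6)²)) = -(101 + 10*(-87/5*36)) = -(101 + 10*(-3132/5)) = -(101 - 6264) = -1*(-6163) = 6163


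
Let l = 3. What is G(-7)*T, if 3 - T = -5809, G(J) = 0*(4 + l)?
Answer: 0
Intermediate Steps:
G(J) = 0 (G(J) = 0*(4 + 3) = 0*7 = 0)
T = 5812 (T = 3 - 1*(-5809) = 3 + 5809 = 5812)
G(-7)*T = 0*5812 = 0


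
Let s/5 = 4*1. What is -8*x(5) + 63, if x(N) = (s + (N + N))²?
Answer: -7137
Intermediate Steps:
s = 20 (s = 5*(4*1) = 5*4 = 20)
x(N) = (20 + 2*N)² (x(N) = (20 + (N + N))² = (20 + 2*N)²)
-8*x(5) + 63 = -32*(10 + 5)² + 63 = -32*15² + 63 = -32*225 + 63 = -8*900 + 63 = -7200 + 63 = -7137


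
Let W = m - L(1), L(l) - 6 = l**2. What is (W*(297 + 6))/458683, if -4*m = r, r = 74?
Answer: -15453/917366 ≈ -0.016845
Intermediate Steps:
L(l) = 6 + l**2
m = -37/2 (m = -1/4*74 = -37/2 ≈ -18.500)
W = -51/2 (W = -37/2 - (6 + 1**2) = -37/2 - (6 + 1) = -37/2 - 1*7 = -37/2 - 7 = -51/2 ≈ -25.500)
(W*(297 + 6))/458683 = -51*(297 + 6)/2/458683 = -51/2*303*(1/458683) = -15453/2*1/458683 = -15453/917366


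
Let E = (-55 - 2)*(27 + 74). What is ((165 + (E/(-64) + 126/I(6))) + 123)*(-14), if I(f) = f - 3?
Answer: -188139/32 ≈ -5879.3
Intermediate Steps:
I(f) = -3 + f
E = -5757 (E = -57*101 = -5757)
((165 + (E/(-64) + 126/I(6))) + 123)*(-14) = ((165 + (-5757/(-64) + 126/(-3 + 6))) + 123)*(-14) = ((165 + (-5757*(-1/64) + 126/3)) + 123)*(-14) = ((165 + (5757/64 + 126*(1/3))) + 123)*(-14) = ((165 + (5757/64 + 42)) + 123)*(-14) = ((165 + 8445/64) + 123)*(-14) = (19005/64 + 123)*(-14) = (26877/64)*(-14) = -188139/32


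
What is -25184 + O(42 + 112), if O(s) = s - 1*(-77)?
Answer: -24953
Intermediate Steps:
O(s) = 77 + s (O(s) = s + 77 = 77 + s)
-25184 + O(42 + 112) = -25184 + (77 + (42 + 112)) = -25184 + (77 + 154) = -25184 + 231 = -24953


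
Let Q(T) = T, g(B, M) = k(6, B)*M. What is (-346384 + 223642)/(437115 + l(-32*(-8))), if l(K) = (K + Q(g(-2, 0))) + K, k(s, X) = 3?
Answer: -122742/437627 ≈ -0.28047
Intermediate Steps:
g(B, M) = 3*M
l(K) = 2*K (l(K) = (K + 3*0) + K = (K + 0) + K = K + K = 2*K)
(-346384 + 223642)/(437115 + l(-32*(-8))) = (-346384 + 223642)/(437115 + 2*(-32*(-8))) = -122742/(437115 + 2*256) = -122742/(437115 + 512) = -122742/437627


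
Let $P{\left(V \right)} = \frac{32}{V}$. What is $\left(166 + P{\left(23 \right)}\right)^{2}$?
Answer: $\frac{14822500}{529} \approx 28020.0$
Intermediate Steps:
$\left(166 + P{\left(23 \right)}\right)^{2} = \left(166 + \frac{32}{23}\right)^{2} = \left(\frac{3850}{23}\right)^{2} = \frac{14822500}{529}$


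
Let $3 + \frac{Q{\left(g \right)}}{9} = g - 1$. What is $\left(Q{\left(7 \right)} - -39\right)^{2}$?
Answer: $4356$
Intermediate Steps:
$Q{\left(g \right)} = -36 + 9 g$ ($Q{\left(g \right)} = -27 + 9 \left(g - 1\right) = -27 + 9 \left(-1 + g\right) = -27 + \left(-9 + 9 g\right) = -36 + 9 g$)
$\left(Q{\left(7 \right)} - -39\right)^{2} = \left(\left(-36 + 9 \cdot 7\right) - -39\right)^{2} = \left(\left(-36 + 63\right) + 39\right)^{2} = \left(27 + 39\right)^{2} = 66^{2} = 4356$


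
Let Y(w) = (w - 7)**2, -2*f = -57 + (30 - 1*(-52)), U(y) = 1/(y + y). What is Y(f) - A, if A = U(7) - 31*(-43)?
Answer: -26679/28 ≈ -952.82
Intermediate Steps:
U(y) = 1/(2*y)
f = -25/2 (f = -(-57 + (30 - 1*(-52)))/2 = -(-57 + (30 + 52))/2 = -(-57 + 82)/2 = -1/2*25 = -25/2 ≈ -12.500)
A = 18663/14 (A = (1/2)/7 - 31*(-43) = (1/2)*(1/7) + 1333 = 1/14 + 1333 = 18663/14 ≈ 1333.1)
Y(w) = (-7 + w)**2
Y(f) - A = (-7 - 25/2)**2 - 1*18663/14 = (-39/2)**2 - 18663/14 = 1521/4 - 18663/14 = -26679/28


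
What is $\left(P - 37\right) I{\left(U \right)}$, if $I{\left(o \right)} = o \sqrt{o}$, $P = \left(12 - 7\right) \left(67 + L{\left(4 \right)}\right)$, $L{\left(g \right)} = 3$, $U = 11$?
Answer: $3443 \sqrt{11} \approx 11419.0$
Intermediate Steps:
$P = 350$ ($P = \left(12 - 7\right) \left(67 + 3\right) = 5 \cdot 70 = 350$)
$I{\left(o \right)} = o^{\frac{3}{2}}$
$\left(P - 37\right) I{\left(U \right)} = \left(350 - 37\right) 11^{\frac{3}{2}} = 313 \cdot 11 \sqrt{11} = 3443 \sqrt{11}$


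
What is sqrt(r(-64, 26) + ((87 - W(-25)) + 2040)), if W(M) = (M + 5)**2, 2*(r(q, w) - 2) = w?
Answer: sqrt(1742) ≈ 41.737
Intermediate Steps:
r(q, w) = 2 + w/2
W(M) = (5 + M)**2
sqrt(r(-64, 26) + ((87 - W(-25)) + 2040)) = sqrt((2 + (1/2)*26) + ((87 - (5 - 25)**2) + 2040)) = sqrt((2 + 13) + ((87 - 1*(-20)**2) + 2040)) = sqrt(15 + ((87 - 1*400) + 2040)) = sqrt(15 + ((87 - 400) + 2040)) = sqrt(15 + (-313 + 2040)) = sqrt(15 + 1727) = sqrt(1742)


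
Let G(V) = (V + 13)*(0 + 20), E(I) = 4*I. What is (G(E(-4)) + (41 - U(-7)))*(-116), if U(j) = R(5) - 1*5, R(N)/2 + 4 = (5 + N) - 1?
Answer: 2784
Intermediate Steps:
G(V) = 260 + 20*V (G(V) = (13 + V)*20 = 260 + 20*V)
R(N) = 2*N (R(N) = -8 + 2*((5 + N) - 1) = -8 + 2*(4 + N) = -8 + (8 + 2*N) = 2*N)
U(j) = 5 (U(j) = 2*5 - 1*5 = 10 - 5 = 5)
(G(E(-4)) + (41 - U(-7)))*(-116) = ((260 + 20*(4*(-4))) + (41 - 1*5))*(-116) = ((260 + 20*(-16)) + (41 - 5))*(-116) = ((260 - 320) + 36)*(-116) = (-60 + 36)*(-116) = -24*(-116) = 2784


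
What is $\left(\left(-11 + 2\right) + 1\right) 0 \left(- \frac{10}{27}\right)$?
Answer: $0$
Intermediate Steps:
$\left(\left(-11 + 2\right) + 1\right) 0 \left(- \frac{10}{27}\right) = \left(-9 + 1\right) 0 \left(\left(-10\right) \frac{1}{27}\right) = \left(-8\right) 0 \left(- \frac{10}{27}\right) = 0 \left(- \frac{10}{27}\right) = 0$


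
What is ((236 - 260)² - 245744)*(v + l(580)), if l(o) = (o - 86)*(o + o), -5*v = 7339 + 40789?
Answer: -690655908096/5 ≈ -1.3813e+11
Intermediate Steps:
v = -48128/5 (v = -(7339 + 40789)/5 = -⅕*48128 = -48128/5 ≈ -9625.6)
l(o) = 2*o*(-86 + o) (l(o) = (-86 + o)*(2*o) = 2*o*(-86 + o))
((236 - 260)² - 245744)*(v + l(580)) = ((236 - 260)² - 245744)*(-48128/5 + 2*580*(-86 + 580)) = ((-24)² - 245744)*(-48128/5 + 2*580*494) = (576 - 245744)*(-48128/5 + 573040) = -245168*2817072/5 = -690655908096/5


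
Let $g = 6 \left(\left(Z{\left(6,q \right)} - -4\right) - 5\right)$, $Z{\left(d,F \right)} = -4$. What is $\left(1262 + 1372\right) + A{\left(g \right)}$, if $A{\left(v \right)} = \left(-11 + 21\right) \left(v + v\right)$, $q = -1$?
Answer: $2034$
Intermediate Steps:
$g = -30$ ($g = 6 \left(\left(-4 - -4\right) - 5\right) = 6 \left(\left(-4 + 4\right) - 5\right) = 6 \left(0 - 5\right) = 6 \left(-5\right) = -30$)
$A{\left(v \right)} = 20 v$ ($A{\left(v \right)} = 10 \cdot 2 v = 20 v$)
$\left(1262 + 1372\right) + A{\left(g \right)} = \left(1262 + 1372\right) + 20 \left(-30\right) = 2634 - 600 = 2034$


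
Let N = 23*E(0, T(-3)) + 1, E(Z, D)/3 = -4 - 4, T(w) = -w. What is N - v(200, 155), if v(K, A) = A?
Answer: -706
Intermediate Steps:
E(Z, D) = -24 (E(Z, D) = 3*(-4 - 4) = 3*(-8) = -24)
N = -551 (N = 23*(-24) + 1 = -552 + 1 = -551)
N - v(200, 155) = -551 - 1*155 = -551 - 155 = -706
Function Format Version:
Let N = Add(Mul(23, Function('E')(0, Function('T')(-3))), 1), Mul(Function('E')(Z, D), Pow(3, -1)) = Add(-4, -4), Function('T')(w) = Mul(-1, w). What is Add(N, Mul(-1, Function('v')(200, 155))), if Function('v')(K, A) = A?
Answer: -706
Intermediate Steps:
Function('E')(Z, D) = -24 (Function('E')(Z, D) = Mul(3, Add(-4, -4)) = Mul(3, -8) = -24)
N = -551 (N = Add(Mul(23, -24), 1) = Add(-552, 1) = -551)
Add(N, Mul(-1, Function('v')(200, 155))) = Add(-551, Mul(-1, 155)) = Add(-551, -155) = -706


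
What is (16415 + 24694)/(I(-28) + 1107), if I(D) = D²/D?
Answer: 41109/1079 ≈ 38.099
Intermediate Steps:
I(D) = D
(16415 + 24694)/(I(-28) + 1107) = (16415 + 24694)/(-28 + 1107) = 41109/1079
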